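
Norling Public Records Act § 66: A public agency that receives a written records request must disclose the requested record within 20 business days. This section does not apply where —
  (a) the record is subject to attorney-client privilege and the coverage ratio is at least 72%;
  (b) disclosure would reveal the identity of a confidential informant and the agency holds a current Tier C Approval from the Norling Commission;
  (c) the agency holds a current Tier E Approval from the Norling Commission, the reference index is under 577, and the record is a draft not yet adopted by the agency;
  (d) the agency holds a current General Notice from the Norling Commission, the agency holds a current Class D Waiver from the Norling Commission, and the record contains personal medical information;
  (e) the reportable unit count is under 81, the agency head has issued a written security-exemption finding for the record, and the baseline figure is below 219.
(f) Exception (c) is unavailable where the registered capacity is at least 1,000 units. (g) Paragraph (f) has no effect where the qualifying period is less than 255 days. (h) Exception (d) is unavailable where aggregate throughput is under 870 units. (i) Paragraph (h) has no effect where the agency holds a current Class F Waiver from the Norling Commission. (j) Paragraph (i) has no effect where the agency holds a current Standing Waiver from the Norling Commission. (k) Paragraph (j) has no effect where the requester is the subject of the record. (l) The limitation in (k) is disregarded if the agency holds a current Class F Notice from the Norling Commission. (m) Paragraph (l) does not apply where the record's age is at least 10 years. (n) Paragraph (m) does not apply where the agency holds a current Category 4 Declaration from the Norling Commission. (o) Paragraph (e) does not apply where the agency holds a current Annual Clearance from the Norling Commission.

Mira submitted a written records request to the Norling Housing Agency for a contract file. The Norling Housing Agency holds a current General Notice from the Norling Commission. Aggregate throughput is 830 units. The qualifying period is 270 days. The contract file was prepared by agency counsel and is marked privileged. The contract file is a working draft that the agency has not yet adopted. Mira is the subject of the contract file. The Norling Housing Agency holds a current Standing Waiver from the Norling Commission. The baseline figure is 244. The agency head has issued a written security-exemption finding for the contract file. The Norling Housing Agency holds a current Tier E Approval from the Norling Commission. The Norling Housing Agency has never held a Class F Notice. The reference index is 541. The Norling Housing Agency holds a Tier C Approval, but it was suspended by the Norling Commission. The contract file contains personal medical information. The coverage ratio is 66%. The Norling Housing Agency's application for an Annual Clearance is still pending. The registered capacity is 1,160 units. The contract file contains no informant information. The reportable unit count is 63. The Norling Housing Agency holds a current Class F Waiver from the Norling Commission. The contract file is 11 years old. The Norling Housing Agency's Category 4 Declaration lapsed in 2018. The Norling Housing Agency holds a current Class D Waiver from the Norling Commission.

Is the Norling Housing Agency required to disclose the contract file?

No — exception (d) applies; the Norling Housing Agency is not required to disclose the contract file.

Exception (a) fails — the coverage ratio is 66%, short of 72%.
Exception (b) requires that disclosure would reveal the identity of a confidential informant; but the contract file contains no informant information, so (b) is unavailable.
Exception (c) is satisfied on its face — a current Tier E Approval is held; the reference index is 541, under the 577 limit; the contract file is an unadopted draft. But: (f) operates against (c): the registered capacity is 1,160 units, meeting the 1,000 units threshold. (g) does not operate here (the qualifying period is 270 days, not less than 255 days), so (f) stands. (c) is therefore removed.
Exception (d): a current General Notice is held; a current Class D Waiver is held; the contract file contains personal medical information — every condition holds. Considering the limiting provisions: (h) is triggered (aggregate throughput is 830 units, under the 870 units limit), but is displaced by (i): (i) is triggered — a current Class F Waiver is held. (j) applies (a current Standing Waiver is held), but yields to (k): (k) operates against (j): Mira is the subject of the contract file. (l) is not triggered (the Class F Notice is not current), so (k) stands. (d) remains available.
Exception (e) fails — the baseline figure is 244, not below 219.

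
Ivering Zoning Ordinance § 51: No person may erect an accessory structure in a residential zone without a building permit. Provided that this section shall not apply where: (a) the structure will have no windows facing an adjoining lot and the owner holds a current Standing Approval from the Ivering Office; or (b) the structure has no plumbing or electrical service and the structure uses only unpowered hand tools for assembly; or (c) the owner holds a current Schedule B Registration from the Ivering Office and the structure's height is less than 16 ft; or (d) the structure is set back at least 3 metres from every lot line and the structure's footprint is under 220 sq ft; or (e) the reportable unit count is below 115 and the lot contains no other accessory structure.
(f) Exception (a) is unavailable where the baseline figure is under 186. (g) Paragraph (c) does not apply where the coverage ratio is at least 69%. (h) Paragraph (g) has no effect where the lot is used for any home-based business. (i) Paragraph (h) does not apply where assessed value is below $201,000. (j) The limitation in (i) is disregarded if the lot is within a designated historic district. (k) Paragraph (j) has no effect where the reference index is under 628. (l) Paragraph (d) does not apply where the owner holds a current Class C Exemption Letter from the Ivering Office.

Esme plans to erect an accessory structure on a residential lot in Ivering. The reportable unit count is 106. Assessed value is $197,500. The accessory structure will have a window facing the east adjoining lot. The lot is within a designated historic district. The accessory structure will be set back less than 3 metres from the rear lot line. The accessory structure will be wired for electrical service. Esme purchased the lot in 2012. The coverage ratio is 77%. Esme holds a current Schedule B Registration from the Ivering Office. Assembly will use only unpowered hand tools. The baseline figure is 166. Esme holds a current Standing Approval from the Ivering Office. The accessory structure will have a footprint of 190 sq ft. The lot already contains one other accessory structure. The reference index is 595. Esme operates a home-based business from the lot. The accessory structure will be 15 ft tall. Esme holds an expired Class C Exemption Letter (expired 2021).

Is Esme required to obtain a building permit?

Exception (a) requires that the structure will have no windows facing an adjoining lot; but a window faces an adjoining lot, so (a) is unavailable.
Exception (b) does not apply: electrical service is planned.
All of (c)'s requirements are met (a current Schedule B Registration is held; the structure's height is 15 ft, less than the 16 ft limit). But applying paragraphs (g)–(k): (g) operates against (c): the coverage ratio is 77%, meeting the 69% threshold. (h) is engaged (a home-based business operates on the lot), but is itself disapplied by (i): (i) operates against (h): assessed value is $197,500, below the $201,000 limit. (j) applies (the lot is in a historic district), but is displaced by (k): (k) is triggered — the reference index is 595, under the 628 limit. So (c) is unavailable.
Exception (d) does not apply: the rear setback is under 3 m.
Exception (e) fails — the lot already has another accessory structure.
Every exception is unavailable, so the rule governs.

Yes — Esme must obtain a building permit.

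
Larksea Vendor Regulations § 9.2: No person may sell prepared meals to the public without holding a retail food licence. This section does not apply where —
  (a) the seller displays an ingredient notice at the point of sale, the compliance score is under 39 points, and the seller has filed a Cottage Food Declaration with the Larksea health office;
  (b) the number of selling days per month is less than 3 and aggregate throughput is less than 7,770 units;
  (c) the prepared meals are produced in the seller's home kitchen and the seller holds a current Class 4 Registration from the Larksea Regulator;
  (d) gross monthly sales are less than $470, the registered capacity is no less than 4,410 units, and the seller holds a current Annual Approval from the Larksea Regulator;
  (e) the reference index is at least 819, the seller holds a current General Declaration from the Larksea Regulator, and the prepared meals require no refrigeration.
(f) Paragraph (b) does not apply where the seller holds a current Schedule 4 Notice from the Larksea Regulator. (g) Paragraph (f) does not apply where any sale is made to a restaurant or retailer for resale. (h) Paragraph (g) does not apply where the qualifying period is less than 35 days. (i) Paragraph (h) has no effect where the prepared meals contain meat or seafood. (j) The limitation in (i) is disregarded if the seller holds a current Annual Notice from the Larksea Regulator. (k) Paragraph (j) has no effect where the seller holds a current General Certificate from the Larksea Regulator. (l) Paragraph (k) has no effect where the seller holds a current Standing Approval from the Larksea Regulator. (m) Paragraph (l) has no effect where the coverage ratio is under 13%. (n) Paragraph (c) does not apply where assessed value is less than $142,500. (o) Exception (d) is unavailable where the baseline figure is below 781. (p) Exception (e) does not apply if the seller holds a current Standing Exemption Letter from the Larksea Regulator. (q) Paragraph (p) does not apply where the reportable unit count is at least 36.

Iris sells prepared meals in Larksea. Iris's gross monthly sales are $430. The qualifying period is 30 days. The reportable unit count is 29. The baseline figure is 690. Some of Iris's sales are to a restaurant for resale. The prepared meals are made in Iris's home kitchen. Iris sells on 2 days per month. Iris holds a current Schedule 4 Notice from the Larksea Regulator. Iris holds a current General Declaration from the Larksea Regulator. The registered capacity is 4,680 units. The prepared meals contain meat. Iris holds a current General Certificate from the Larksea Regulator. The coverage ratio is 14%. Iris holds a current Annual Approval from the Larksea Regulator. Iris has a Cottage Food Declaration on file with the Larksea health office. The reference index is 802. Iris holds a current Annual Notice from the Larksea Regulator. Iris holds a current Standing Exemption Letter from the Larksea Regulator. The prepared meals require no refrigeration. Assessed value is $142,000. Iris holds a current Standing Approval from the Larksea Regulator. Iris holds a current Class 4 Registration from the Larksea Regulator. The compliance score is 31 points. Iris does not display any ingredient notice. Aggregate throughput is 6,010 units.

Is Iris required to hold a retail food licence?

Exception (a) fails — no ingredient notice is displayed.
Exception (b) is satisfied on its face — the number of selling days per month is 2, less than the 3 limit; aggregate throughput is 6,010 units, less than the 7,770 units limit. But applying paragraphs (f)–(m): (f) is engaged — a current Schedule 4 Notice is held. (g) would limit (f) — some sales are to a restaurant for resale — but (h) sets (g) aside: (h) is engaged — the qualifying period is 30 days, less than the 35 days limit. (i) would limit (h) — the prepared meals contain meat — but (j) sets (i) aside: (j) operates against (i): a current Annual Notice is held. (k) applies (a current General Certificate is held), but yields to (l): (l) operates — a current Standing Approval is held. (m) is not engaged (the coverage ratio is 14%, not under 13%), so (l) stands. So (b) is unavailable.
Exception (c): the prepared meals are home-kitchen produced; a current Class 4 Registration is held — every condition holds. However, paragraph (n) must be considered: (n) is engaged — assessed value is $142,000, less than the $142,500 limit. So (c) is unavailable.
All of (d)'s requirements are met (gross monthly sales are $430, less than the $470 limit; the registered capacity is 4,680 units, meeting the 4,410 units threshold; a current Annual Approval is held). But applying paragraph (o): (o) is engaged — the baseline figure is 690, below the 781 limit. Exception (d) does not apply.
Exception (e) requires that the reference index is at least 819; but the reference index is 802, short of 819, so (e) is unavailable.
None of the exceptions is available; § 9.2 applies in full.

Yes — Iris must hold a retail food licence.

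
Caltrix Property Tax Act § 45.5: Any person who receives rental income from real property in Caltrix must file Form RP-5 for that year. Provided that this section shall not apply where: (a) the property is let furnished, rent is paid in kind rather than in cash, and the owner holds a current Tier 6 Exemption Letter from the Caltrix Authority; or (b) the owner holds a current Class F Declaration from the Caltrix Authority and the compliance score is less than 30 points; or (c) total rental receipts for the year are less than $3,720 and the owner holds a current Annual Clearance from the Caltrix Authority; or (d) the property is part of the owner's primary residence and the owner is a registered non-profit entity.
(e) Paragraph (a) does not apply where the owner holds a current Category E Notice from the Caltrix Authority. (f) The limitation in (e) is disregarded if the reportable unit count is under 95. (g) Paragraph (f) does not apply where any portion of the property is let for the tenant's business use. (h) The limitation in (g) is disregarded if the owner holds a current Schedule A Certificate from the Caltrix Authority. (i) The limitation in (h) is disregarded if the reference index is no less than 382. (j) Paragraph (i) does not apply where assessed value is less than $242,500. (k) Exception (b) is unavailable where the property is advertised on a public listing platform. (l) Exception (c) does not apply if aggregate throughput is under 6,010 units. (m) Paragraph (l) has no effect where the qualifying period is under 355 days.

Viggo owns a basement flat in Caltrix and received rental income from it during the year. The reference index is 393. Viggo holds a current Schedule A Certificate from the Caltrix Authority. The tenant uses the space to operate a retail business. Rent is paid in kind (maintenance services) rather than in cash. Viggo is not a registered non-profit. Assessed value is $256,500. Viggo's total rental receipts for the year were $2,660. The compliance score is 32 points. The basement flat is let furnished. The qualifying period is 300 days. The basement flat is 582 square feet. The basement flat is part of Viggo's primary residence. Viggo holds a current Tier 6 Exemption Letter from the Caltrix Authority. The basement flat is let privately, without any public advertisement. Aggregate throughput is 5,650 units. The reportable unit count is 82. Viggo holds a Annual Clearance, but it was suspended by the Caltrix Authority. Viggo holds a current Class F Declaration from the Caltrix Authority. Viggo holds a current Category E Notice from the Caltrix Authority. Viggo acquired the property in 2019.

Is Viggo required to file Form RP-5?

All of (a)'s requirements are met (the property is let furnished; rent is paid in kind; a current Tier 6 Exemption Letter is held). But applying paragraphs (e)–(j): (e) applies — a current Category E Notice is held. (f) is triggered (the reportable unit count is 82, under the 95 limit), but is displaced by (g): (g) is engaged — the space is let for business use. (h) is triggered (a current Schedule A Certificate is held), but is set aside by (i): (i) applies — the reference index is 393, meeting the 382 threshold. (j), which would lift (i), is not triggered — assessed value is $256,500, not less than $242,500. (a) is therefore removed.
Exception (b) requires that the compliance score is less than 30 points; but the compliance score is 32 points, not less than 30 points, so (b) is unavailable.
Exception (c) fails — no current Annual Clearance is held.
Exception (d) does not apply: Viggo is not a registered non-profit.
No exception applies. The general rule governs.

Yes — Viggo must file Form RP-5.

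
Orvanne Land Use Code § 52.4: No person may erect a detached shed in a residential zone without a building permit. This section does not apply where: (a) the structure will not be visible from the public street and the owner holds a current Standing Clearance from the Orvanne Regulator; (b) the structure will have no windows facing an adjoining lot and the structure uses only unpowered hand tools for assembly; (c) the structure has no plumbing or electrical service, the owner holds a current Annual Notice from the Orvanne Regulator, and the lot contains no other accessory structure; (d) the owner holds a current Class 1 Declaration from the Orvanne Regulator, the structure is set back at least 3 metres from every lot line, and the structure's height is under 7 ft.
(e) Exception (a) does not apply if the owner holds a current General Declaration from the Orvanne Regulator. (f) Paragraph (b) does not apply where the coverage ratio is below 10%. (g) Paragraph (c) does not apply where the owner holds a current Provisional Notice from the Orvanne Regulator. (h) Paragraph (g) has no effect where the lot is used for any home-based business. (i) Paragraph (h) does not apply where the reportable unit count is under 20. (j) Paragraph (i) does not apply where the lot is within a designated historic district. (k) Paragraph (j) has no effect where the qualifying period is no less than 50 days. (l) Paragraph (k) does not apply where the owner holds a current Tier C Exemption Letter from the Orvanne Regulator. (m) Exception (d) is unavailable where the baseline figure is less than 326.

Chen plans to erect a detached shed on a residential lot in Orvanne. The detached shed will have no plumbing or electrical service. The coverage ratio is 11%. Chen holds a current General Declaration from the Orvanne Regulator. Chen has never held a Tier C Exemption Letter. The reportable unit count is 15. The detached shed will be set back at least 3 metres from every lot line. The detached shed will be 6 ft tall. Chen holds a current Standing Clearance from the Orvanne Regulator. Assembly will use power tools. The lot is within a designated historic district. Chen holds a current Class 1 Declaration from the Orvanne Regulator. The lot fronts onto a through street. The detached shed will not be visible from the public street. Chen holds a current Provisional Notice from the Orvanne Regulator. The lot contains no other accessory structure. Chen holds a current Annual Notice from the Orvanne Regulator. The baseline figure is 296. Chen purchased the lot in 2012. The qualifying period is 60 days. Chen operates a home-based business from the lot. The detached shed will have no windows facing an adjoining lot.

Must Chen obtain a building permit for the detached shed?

Exception (a)'s conditions are all satisfied: the structure will not be visible from the street; a current Standing Clearance is held. But applying paragraph (e): (e) operates — a current General Declaration is held. (a) is therefore removed.
Exception (b) fails — assembly uses power tools.
Exception (c): there is no plumbing or electrical service; a current Annual Notice is held; the lot has no other accessory structure — every condition holds. However, paragraphs (g)–(l) must be considered: (g) operates — a current Provisional Notice is held. (h) is triggered (a home-based business operates on the lot), but yields to (i): (i) is triggered — the reportable unit count is 15, under the 20 limit. (j) would limit (i) — the lot is in a historic district — but (k) sets (j) aside: (k) operates against (j): the qualifying period is 60 days, meeting the 50 days threshold. (l) is inapplicable (no current Tier C Exemption Letter is held), so (k) stands. So (c) is unavailable.
Exception (d)'s conditions are all satisfied: a current Class 1 Declaration is held; the setback is at least 3 m on every side; the structure's height is 6 ft, under the 7 ft limit. Turning to paragraph (m): (m) operates against (d): the baseline figure is 296, less than the 326 limit. (d) is therefore removed.
None of the exceptions is available; § 52.4 applies in full.

Yes — Chen must obtain a building permit.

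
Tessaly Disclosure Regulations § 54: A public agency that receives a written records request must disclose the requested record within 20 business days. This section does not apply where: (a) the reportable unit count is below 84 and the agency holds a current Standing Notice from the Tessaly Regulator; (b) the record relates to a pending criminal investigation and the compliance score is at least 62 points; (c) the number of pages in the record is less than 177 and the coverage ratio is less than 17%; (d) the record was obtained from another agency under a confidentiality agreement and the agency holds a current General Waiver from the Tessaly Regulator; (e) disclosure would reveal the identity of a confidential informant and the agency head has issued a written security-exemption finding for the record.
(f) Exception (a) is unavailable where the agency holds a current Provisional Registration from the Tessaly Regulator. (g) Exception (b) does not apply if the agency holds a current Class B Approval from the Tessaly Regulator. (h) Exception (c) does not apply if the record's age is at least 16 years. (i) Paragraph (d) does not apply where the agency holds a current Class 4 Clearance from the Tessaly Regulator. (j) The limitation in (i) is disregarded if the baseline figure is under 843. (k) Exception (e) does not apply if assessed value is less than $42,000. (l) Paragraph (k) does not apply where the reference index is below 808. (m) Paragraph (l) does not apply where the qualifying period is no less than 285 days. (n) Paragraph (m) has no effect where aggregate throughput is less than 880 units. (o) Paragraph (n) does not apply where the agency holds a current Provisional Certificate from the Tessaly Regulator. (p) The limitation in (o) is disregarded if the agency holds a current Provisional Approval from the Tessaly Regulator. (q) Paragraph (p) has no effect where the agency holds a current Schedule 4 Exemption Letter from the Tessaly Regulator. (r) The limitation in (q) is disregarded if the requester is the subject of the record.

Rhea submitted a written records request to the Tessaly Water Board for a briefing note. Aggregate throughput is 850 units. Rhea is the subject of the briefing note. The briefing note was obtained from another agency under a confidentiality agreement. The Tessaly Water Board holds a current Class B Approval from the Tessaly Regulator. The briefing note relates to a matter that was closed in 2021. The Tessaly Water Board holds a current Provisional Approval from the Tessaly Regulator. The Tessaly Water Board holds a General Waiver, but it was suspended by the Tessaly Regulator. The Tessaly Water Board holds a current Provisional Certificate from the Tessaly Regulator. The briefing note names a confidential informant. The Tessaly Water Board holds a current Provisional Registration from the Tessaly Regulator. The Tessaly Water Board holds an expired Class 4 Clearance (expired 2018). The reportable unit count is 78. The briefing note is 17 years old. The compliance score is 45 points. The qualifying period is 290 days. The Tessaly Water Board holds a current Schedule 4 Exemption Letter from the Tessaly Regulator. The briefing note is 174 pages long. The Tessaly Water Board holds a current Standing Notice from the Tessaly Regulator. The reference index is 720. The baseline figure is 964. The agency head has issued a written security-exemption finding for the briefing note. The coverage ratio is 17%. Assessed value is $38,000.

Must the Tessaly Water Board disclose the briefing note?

No — exception (e) applies; the Tessaly Water Board is not required to disclose the briefing note.

Exception (a) is satisfied on its face — the reportable unit count is 78, below the 84 limit; a current Standing Notice is held. But: (f) is engaged — a current Provisional Registration is held. Exception (a) does not apply.
Exception (b) does not apply: the briefing note relates to a closed matter.
Exception (c) requires that the coverage ratio is less than 17%; but the coverage ratio is 17%, not less than 17%, so (c) is unavailable.
Exception (d) fails — there is no General Waiver in force.
All of (e)'s requirements are met (the briefing note names a confidential informant; a written security-exemption finding has been issued). Applying paragraphs (k)–(r): (k) operates (assessed value is $38,000, less than the $42,000 limit), but is set aside by (l): (l) operates against (k): the reference index is 720, below the 808 limit. (m) operates (the qualifying period is 290 days, meeting the 285 days threshold), but is overridden by (n): (n) applies — aggregate throughput is 850 units, less than the 880 units limit. (o) would limit (n) — a current Provisional Certificate is held — but (p) sets (o) aside: (p) operates against (o): a current Provisional Approval is held. (q) is engaged (a current Schedule 4 Exemption Letter is held), but is itself disapplied by (r): (r) is engaged — Rhea is the subject of the briefing note. Exception (e) stands.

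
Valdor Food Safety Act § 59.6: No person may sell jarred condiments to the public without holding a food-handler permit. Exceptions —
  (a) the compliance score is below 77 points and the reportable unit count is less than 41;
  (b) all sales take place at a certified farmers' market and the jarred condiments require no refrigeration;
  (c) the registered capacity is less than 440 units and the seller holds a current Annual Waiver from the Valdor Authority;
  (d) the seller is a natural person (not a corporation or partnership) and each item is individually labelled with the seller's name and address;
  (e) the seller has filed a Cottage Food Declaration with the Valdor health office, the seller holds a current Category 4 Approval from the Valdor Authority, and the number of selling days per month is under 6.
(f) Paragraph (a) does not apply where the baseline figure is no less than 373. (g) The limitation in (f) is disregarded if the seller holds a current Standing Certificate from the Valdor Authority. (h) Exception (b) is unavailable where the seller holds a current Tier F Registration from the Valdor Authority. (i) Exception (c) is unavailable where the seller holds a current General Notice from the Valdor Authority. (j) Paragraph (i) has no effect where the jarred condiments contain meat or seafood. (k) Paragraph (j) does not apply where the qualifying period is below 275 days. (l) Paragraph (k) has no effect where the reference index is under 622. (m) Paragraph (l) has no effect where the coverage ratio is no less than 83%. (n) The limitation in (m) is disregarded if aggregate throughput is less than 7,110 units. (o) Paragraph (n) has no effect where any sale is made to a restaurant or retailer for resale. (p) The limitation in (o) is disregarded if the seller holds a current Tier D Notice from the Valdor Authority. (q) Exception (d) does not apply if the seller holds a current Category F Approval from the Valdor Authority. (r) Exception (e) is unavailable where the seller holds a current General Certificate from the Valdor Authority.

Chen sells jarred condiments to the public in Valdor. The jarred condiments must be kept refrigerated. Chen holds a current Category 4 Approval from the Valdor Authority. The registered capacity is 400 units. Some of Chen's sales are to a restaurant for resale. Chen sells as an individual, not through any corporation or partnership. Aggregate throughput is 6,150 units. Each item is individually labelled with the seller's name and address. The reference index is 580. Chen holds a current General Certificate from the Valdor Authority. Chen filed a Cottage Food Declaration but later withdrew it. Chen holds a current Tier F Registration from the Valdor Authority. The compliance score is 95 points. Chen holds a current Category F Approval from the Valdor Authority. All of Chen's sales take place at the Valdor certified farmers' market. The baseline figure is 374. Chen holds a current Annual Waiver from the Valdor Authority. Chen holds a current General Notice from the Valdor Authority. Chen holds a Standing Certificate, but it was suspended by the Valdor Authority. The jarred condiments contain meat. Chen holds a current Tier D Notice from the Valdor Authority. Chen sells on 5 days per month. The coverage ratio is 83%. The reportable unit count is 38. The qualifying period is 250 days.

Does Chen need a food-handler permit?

Exception (a) fails — the compliance score is 95 points, not below 77 points.
Exception (b) fails — the jarred condiments require refrigeration.
Exception (c): the registered capacity is 400 units, less than the 440 units limit; a current Annual Waiver is held — every condition holds. Considering the limiting provisions: (i) would limit (c) — a current General Notice is held — but (j) sets (i) aside: (j) operates against (i): the jarred condiments contain meat. (k) would limit (j) — the qualifying period is 250 days, below the 275 days limit — but (l) sets (k) aside: (l) operates — the reference index is 580, under the 622 limit. (m) would limit (l) — the coverage ratio is 83%, meeting the 83% threshold — but (n) sets (m) aside: (n) operates — aggregate throughput is 6,150 units, less than the 7,110 units limit. (o) applies (some sales are to a restaurant for resale), but is itself disapplied by (p): (p) operates against (o): a current Tier D Notice is held. Exception (c) stands.
Exception (d)'s conditions are all satisfied: the seller is a natural person; items are individually labelled. But applying paragraph (q): (q) operates — a current Category F Approval is held. So (d) is unavailable.
Exception (e) fails — the Cottage Food Declaration was withdrawn.

No — exception (c) applies; Chen is not required to hold a food-handler permit.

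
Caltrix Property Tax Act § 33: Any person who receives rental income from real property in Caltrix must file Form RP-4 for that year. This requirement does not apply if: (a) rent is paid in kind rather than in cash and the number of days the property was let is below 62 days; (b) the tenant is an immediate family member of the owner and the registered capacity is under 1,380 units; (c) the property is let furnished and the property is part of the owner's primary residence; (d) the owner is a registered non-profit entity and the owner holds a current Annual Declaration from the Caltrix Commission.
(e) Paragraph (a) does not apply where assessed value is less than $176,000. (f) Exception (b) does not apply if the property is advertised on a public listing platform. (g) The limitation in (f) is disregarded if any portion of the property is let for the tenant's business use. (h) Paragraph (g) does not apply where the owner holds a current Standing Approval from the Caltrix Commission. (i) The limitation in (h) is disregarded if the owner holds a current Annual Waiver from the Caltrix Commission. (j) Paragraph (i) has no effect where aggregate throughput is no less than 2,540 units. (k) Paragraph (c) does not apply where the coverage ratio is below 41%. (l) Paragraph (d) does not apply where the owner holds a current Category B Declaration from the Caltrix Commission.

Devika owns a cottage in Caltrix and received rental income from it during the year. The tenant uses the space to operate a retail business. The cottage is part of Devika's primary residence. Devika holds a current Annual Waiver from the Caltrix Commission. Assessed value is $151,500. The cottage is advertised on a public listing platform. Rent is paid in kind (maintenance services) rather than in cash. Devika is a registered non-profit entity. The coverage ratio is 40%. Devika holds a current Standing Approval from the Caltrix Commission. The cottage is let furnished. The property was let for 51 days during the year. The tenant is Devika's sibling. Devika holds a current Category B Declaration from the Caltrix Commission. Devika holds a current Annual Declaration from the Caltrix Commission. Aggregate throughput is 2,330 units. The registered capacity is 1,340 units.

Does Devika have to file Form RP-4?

Exception (a) is satisfied on its face — rent is paid in kind; the number of days the property was let is 51 days, below the 62 days limit. But applying paragraph (e): (e) applies — assessed value is $151,500, less than the $176,000 limit. So (a) is unavailable.
All of (b)'s requirements are met (the tenant is an immediate family member; the registered capacity is 1,340 units, under the 1,380 units limit). Applying paragraphs (f)–(j): (f) would limit (b) — the property is publicly advertised — but (g) sets (f) aside: (g) operates against (f): the space is let for business use. (h) would limit (g) — a current Standing Approval is held — but (i) sets (h) aside: (i) operates against (h): a current Annual Waiver is held. (j), which would lift (i), does not operate here — aggregate throughput is 2,330 units, short of 2,540 units. Exception (b) stands.
Exception (c): the property is let furnished; the cottage is part of the primary residence — every condition holds. But: (k) operates — the coverage ratio is 40%, below the 41% limit. Exception (c) does not apply.
Exception (d): Devika is a registered non-profit; a current Annual Declaration is held — every condition holds. However, paragraph (l) must be considered: (l) operates against (d): a current Category B Declaration is held. Exception (d) does not apply.

No — exception (b) applies; Devika is not required to file Form RP-4.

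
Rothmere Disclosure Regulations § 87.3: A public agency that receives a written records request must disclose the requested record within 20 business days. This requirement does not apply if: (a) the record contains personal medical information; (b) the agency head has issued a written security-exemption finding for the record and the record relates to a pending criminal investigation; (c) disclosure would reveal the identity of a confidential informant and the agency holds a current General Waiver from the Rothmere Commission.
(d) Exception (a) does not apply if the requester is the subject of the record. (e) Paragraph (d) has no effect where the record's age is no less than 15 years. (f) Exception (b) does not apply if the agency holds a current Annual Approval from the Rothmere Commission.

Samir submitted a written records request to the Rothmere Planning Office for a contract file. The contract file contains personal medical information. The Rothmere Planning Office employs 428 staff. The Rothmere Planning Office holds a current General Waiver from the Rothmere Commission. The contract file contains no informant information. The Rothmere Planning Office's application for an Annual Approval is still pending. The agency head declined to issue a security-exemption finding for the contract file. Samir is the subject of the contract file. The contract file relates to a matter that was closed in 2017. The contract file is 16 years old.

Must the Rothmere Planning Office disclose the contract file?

No — exception (a) applies; the Rothmere Planning Office is not required to disclose the contract file.

Exception (a)'s conditions are all satisfied: the contract file contains personal medical information. Considering the limiting provisions: (d) would limit (a) — Samir is the subject of the contract file — but (e) sets (d) aside: (e) is engaged — the record's age is 16 years, meeting the 15 years threshold. Exception (a) stands.
Exception (b) does not apply: the agency head declined to issue a security-exemption finding.
Exception (c) does not apply: the contract file contains no informant information.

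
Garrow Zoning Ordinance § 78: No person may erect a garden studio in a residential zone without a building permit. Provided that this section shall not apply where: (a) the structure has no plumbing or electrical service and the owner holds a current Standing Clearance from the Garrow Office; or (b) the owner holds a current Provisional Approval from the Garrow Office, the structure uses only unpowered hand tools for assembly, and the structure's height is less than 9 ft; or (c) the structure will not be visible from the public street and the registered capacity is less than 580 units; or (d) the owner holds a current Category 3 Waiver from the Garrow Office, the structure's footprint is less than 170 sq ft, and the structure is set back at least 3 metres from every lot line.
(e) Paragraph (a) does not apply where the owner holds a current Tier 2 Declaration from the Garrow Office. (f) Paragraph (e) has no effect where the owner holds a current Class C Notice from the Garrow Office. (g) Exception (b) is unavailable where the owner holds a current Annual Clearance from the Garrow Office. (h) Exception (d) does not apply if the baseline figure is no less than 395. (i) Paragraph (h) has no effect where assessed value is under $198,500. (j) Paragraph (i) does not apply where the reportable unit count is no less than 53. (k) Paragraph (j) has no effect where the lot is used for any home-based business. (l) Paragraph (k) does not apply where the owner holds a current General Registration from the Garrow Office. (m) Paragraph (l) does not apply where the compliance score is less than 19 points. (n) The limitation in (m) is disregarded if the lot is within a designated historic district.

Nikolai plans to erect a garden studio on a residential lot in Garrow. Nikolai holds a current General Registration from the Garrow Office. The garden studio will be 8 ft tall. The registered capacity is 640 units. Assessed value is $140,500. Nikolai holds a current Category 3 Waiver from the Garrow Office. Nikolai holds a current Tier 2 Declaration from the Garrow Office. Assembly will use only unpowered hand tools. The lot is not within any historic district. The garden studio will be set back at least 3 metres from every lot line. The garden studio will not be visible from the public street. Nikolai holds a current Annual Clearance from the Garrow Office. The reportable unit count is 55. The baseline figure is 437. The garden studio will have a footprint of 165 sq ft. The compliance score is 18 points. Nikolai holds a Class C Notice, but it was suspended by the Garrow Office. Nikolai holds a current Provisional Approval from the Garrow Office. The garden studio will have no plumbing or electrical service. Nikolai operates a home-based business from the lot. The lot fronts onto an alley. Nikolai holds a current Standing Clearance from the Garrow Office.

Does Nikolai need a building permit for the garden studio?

Exception (a): there is no plumbing or electrical service; a current Standing Clearance is held — every condition holds. But applying paragraphs (e)–(f): (e) operates against (a): a current Tier 2 Declaration is held. (f) is inapplicable (there is no Class C Notice in force), so (e) stands. Exception (a) does not apply.
Exception (b)'s conditions are all satisfied: a current Provisional Approval is held; assembly uses only hand tools; the structure's height is 8 ft, less than the 9 ft limit. However, paragraph (g) must be considered: (g) operates against (b): a current Annual Clearance is held. Exception (b) does not apply.
Exception (c) requires that the registered capacity is less than 580 units; but the registered capacity is 640 units, not less than 580 units, so (c) is unavailable.
Exception (d)'s conditions are all satisfied: a current Category 3 Waiver is held; the structure's footprint is 165 sq ft, less than the 170 sq ft limit; the setback is at least 3 m on every side. Applying paragraphs (h)–(n): (h) applies (the baseline figure is 437, meeting the 395 threshold), but is displaced by (i): (i) applies — assessed value is $140,500, under the $198,500 limit. (j) is engaged (the reportable unit count is 55, meeting the 53 threshold), but yields to (k): (k) operates against (j): a home-based business operates on the lot. (l) is triggered (a current General Registration is held), but is itself disapplied by (m): (m) operates against (l): the compliance score is 18 points, less than the 19 points limit. (n) is not triggered (the lot is not in a historic district), so (m) stands. Exception (d) stands.

No — exception (d) applies; Nikolai does not need a building permit.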